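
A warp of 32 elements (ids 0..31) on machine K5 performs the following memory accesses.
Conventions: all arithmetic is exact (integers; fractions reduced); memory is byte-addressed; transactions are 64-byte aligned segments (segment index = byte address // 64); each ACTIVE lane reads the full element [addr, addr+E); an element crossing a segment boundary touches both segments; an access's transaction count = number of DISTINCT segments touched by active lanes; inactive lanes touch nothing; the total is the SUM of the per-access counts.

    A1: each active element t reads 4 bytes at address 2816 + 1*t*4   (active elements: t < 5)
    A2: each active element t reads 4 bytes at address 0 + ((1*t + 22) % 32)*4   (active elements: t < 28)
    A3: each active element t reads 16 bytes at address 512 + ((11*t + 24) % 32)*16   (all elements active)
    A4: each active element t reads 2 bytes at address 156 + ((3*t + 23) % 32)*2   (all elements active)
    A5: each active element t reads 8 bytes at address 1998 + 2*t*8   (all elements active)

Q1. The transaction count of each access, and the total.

A1: 1 transaction
A2: 2 transactions
A3: 8 transactions
A4: 2 transactions
A5: 9 transactions

Answer: 1,2,8,2,9; total 22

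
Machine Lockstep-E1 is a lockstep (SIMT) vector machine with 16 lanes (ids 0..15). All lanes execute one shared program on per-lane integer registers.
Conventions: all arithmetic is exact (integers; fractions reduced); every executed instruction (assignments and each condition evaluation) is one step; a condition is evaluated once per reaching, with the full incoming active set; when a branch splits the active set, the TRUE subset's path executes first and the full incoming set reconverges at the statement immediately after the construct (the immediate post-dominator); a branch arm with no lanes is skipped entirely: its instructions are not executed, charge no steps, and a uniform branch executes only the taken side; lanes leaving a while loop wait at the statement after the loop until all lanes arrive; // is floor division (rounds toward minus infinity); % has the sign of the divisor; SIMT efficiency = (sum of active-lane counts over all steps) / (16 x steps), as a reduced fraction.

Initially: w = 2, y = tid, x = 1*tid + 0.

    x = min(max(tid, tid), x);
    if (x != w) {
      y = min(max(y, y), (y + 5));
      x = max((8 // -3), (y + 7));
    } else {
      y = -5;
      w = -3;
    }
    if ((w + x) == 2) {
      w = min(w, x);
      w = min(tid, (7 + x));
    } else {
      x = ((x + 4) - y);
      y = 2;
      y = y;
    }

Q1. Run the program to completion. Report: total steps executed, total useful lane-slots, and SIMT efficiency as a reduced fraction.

Answer: 10 steps, 128 useful, 4/5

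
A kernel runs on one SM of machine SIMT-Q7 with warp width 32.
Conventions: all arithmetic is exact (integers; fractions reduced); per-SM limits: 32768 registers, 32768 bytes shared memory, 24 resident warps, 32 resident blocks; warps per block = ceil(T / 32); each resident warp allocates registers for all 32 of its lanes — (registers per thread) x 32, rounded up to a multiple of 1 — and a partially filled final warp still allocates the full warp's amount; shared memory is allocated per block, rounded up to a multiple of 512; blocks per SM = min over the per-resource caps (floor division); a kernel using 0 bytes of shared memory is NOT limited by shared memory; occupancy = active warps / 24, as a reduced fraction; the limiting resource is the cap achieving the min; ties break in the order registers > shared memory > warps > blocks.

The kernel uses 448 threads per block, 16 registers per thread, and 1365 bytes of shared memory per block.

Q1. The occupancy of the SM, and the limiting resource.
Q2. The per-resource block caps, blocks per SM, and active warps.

Answer: occupancy 7/12, limited by warps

registers: 4 blocks
shared memory: 21 blocks
warps: 1 block
blocks: 32 blocks

Answer: 1 block, 14 active warps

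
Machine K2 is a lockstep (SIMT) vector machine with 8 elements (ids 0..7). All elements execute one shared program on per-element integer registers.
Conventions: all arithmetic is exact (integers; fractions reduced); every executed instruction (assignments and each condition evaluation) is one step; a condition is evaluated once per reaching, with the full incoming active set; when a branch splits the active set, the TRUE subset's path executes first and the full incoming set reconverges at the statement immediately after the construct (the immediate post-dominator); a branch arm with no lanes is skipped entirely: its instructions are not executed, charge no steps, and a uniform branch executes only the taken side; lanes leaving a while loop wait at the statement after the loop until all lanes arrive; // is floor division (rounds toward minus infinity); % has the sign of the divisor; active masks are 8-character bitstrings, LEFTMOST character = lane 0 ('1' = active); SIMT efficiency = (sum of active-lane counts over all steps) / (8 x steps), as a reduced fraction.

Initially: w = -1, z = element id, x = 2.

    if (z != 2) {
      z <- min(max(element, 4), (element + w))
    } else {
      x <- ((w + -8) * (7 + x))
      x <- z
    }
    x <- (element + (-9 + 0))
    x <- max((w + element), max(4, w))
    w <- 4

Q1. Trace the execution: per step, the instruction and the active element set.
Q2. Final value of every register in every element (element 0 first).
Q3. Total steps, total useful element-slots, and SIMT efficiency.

step 0: eval (z != 2)                11111111
step 1: z <- min(max(element, 4), (element + w)) 11011111
step 2: x <- ((w + -8) * (7 + x))    00100000
step 3: x <- z                       00100000
step 4: x <- (element + (-9 + 0))    11111111
step 5: x <- max((w + element), max(4, w)) 11111111
step 6: w <- 4                       11111111

Answer: 7 steps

w: 4,4,4,4,4,4,4,4
z: -1,0,2,2,3,4,5,6
x: 4,4,4,4,4,4,5,6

steps = 7; useful = 41; efficiency = 41/56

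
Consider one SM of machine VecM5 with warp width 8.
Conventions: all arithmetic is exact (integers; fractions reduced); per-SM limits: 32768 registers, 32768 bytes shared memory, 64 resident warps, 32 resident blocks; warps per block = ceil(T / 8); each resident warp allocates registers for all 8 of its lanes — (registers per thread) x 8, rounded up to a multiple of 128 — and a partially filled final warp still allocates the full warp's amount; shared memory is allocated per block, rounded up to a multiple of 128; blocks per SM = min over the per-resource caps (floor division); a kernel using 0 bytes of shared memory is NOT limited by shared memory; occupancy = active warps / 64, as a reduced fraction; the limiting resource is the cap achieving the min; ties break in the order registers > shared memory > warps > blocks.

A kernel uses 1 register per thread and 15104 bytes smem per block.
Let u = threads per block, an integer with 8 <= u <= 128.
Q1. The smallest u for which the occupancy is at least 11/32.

Answer: u = 81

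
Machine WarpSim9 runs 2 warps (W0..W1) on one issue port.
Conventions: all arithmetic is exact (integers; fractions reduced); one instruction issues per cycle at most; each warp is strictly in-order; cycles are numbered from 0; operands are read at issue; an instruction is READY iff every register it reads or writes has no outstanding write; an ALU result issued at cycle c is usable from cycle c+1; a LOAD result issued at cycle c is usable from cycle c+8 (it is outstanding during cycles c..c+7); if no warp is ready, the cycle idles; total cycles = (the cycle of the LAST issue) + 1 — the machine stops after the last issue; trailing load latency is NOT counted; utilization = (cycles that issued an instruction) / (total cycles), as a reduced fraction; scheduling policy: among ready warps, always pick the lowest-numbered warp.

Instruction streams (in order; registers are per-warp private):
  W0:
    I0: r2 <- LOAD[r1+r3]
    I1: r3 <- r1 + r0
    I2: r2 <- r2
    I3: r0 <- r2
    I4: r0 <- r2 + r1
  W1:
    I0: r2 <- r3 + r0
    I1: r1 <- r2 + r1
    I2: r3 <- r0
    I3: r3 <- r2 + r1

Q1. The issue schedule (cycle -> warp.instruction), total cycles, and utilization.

cycle 0: W0.I0
cycle 1: W0.I1
cycle 2: W1.I0
cycle 3: W1.I1
cycle 4: W1.I2
cycle 5: W1.I3
cycle 6: idle
cycle 7: idle
cycle 8: W0.I2
cycle 9: W0.I3
cycle 10: W0.I4

Answer: 11 cycles, utilization 9/11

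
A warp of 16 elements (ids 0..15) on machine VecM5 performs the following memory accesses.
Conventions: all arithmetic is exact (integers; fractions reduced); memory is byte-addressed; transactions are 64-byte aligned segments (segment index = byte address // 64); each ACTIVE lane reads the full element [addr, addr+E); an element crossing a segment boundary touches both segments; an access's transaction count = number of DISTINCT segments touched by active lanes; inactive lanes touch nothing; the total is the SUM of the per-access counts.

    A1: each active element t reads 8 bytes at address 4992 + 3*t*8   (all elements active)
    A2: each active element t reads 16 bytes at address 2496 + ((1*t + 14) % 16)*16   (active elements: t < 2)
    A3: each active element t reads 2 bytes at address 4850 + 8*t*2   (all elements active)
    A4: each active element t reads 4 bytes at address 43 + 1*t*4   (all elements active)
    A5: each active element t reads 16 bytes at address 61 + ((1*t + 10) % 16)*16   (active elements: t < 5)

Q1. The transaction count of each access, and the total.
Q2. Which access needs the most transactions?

A1: 6 transactions
A2: 1 transaction
A3: 5 transactions
A4: 2 transactions
A5: 2 transactions

Answer: 6,1,5,2,2; total 16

Answer: A1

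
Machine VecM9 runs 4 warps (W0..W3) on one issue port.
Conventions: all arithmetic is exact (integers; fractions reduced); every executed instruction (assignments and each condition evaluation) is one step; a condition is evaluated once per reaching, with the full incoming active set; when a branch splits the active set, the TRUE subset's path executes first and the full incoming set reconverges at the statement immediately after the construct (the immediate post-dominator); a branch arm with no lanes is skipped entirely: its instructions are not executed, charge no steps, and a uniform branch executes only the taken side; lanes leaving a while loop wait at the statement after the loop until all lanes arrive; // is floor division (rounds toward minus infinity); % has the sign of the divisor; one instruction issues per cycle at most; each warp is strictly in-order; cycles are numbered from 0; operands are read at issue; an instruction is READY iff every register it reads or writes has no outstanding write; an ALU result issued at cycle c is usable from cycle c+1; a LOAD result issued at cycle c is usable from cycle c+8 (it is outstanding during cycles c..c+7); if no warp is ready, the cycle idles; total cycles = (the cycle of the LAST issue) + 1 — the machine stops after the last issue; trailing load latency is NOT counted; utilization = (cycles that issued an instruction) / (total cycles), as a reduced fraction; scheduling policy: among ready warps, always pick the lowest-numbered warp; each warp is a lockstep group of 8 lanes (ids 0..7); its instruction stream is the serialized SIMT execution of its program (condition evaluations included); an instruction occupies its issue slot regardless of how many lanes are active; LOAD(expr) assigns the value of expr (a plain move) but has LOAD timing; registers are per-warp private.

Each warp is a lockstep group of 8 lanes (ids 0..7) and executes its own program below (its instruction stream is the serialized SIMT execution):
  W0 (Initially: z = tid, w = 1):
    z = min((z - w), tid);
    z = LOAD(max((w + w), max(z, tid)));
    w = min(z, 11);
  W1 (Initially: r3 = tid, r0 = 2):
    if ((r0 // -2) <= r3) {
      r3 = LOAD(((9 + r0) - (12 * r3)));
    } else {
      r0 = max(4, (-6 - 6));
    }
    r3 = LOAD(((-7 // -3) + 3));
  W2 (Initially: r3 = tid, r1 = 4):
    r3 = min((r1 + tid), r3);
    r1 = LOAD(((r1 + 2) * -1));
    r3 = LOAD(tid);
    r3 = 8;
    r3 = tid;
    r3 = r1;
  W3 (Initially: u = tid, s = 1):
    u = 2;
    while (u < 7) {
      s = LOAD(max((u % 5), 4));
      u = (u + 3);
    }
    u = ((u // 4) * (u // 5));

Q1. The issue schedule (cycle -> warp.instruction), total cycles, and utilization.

cycle 0: W0.I0
cycle 1: W0.I1
cycle 2: W1.I0
cycle 3: W1.I1
cycle 4: W2.I0
cycle 5: W2.I1
cycle 6: W2.I2
cycle 7: W3.I0
cycle 8: W3.I1
cycle 9: W0.I2
cycle 10: W3.I2
cycle 11: W1.I2
cycle 12: W3.I3
cycle 13: W3.I4
cycle 14: W2.I3
cycle 15: W2.I4
cycle 16: W2.I5
cycle 17: idle
cycle 18: W3.I5
cycle 19: W3.I6
cycle 20: W3.I7
cycle 21: W3.I8

Answer: 22 cycles, utilization 21/22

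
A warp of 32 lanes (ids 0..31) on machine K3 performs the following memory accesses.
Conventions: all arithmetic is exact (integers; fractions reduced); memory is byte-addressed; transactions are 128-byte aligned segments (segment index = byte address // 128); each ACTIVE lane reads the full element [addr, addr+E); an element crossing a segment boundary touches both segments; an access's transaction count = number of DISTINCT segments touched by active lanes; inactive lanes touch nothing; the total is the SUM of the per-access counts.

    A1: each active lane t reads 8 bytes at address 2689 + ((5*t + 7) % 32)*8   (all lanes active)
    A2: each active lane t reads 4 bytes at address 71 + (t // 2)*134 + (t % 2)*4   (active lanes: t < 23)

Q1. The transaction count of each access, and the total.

A1: 3 transactions
A2: 13 transactions

Answer: 3,13; total 16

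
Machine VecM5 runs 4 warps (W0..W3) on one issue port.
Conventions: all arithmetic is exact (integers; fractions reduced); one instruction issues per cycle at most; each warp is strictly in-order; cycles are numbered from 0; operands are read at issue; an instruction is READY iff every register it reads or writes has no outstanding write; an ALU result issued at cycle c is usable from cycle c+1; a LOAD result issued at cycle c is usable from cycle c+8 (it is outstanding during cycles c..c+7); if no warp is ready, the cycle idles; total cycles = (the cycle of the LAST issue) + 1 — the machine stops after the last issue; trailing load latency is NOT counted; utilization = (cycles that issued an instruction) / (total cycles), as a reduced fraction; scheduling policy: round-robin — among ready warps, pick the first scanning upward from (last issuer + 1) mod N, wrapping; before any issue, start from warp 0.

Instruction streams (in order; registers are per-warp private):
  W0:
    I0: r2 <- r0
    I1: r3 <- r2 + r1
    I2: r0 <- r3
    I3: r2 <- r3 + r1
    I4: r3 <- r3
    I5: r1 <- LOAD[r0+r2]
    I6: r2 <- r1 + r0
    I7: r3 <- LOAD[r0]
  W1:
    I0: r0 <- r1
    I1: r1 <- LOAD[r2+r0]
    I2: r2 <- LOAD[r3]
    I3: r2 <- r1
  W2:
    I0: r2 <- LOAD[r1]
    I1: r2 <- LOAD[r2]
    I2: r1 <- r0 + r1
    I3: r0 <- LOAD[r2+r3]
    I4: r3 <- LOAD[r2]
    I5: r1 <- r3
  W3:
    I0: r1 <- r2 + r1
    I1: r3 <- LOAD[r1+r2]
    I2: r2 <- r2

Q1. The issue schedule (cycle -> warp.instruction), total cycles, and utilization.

cycle 0: W0.I0
cycle 1: W1.I0
cycle 2: W2.I0
cycle 3: W3.I0
cycle 4: W0.I1
cycle 5: W1.I1
cycle 6: W3.I1
cycle 7: W0.I2
cycle 8: W1.I2
cycle 9: W3.I2
cycle 10: W0.I3
cycle 11: W2.I1
cycle 12: W0.I4
cycle 13: W2.I2
cycle 14: W0.I5
cycle 15: idle
cycle 16: W1.I3
cycle 17: idle
cycle 18: idle
cycle 19: W2.I3
cycle 20: W2.I4
cycle 21: idle
cycle 22: W0.I6
cycle 23: W0.I7
cycle 24: idle
cycle 25: idle
cycle 26: idle
cycle 27: idle
cycle 28: W2.I5

Answer: 29 cycles, utilization 21/29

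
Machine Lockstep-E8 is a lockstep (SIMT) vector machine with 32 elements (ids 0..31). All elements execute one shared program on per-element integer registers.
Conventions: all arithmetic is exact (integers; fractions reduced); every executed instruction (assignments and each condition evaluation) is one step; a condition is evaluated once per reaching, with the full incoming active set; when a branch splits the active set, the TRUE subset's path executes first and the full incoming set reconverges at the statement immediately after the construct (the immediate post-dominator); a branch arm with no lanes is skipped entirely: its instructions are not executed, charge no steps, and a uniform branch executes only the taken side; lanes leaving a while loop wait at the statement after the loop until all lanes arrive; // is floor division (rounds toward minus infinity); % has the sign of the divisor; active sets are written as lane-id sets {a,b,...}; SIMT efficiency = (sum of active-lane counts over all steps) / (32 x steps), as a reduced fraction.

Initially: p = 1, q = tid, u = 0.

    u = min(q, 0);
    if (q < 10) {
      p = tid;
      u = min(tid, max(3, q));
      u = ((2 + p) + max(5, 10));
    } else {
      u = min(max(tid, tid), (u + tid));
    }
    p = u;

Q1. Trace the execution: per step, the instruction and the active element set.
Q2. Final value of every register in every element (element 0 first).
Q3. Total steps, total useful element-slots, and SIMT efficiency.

step 0: u <- min(q, 0)               {0,1,2,3,4,5,6,7,8,9,10,11,12,13,14,15,16,17,18,19,20,21,22,23,24,25,26,27,28,29,30,31}
step 1: eval (q < 10)                {0,1,2,3,4,5,6,7,8,9,10,11,12,13,14,15,16,17,18,19,20,21,22,23,24,25,26,27,28,29,30,31}
step 2: p <- tid                     {0,1,2,3,4,5,6,7,8,9}
step 3: u <- min(tid, max(3, q))     {0,1,2,3,4,5,6,7,8,9}
step 4: u <- ((2 + p) + max(5, 10))  {0,1,2,3,4,5,6,7,8,9}
step 5: u <- min(max(tid, tid), (u + tid)) {10,11,12,13,14,15,16,17,18,19,20,21,22,23,24,25,26,27,28,29,30,31}
step 6: p <- u                       {0,1,2,3,4,5,6,7,8,9,10,11,12,13,14,15,16,17,18,19,20,21,22,23,24,25,26,27,28,29,30,31}

Answer: 7 steps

p: 12,13,14,15,16,17,18,19,20,21,10,11,12,13,14,15,16,17,18,19,20,21,22,23,24,25,26,27,28,29,30,31
q: 0,1,2,3,4,5,6,7,8,9,10,11,12,13,14,15,16,17,18,19,20,21,22,23,24,25,26,27,28,29,30,31
u: 12,13,14,15,16,17,18,19,20,21,10,11,12,13,14,15,16,17,18,19,20,21,22,23,24,25,26,27,28,29,30,31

steps = 7; useful = 148; efficiency = 148/224 = 37/56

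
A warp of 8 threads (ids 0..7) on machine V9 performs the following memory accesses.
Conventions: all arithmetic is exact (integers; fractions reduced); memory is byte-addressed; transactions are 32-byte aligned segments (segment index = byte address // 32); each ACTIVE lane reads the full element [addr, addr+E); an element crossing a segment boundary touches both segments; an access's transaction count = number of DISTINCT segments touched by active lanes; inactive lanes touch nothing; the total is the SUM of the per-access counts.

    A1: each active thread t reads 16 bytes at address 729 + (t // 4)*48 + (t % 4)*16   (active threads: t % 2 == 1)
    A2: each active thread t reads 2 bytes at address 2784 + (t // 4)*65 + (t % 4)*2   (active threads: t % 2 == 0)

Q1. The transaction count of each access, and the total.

A1: 4 transactions
A2: 2 transactions

Answer: 4,2; total 6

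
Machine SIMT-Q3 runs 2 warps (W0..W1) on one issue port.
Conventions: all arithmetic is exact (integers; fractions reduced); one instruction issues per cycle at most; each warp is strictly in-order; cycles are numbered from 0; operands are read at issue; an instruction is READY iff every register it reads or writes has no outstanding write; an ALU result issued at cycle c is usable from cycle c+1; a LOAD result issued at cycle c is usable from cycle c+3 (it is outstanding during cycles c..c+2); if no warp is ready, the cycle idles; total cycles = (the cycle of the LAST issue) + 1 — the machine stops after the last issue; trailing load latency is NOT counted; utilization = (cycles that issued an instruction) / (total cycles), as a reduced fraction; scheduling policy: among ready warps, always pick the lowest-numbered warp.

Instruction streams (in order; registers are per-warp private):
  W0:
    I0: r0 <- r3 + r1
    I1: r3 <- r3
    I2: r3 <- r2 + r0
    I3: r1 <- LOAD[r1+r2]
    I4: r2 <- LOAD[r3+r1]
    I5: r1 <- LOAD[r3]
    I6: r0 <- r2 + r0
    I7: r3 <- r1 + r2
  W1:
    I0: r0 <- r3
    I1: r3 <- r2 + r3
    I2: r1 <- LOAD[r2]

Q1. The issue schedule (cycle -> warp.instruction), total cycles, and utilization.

cycle 0: W0.I0
cycle 1: W0.I1
cycle 2: W0.I2
cycle 3: W0.I3
cycle 4: W1.I0
cycle 5: W1.I1
cycle 6: W0.I4
cycle 7: W0.I5
cycle 8: W1.I2
cycle 9: W0.I6
cycle 10: W0.I7

Answer: 11 cycles, utilization 1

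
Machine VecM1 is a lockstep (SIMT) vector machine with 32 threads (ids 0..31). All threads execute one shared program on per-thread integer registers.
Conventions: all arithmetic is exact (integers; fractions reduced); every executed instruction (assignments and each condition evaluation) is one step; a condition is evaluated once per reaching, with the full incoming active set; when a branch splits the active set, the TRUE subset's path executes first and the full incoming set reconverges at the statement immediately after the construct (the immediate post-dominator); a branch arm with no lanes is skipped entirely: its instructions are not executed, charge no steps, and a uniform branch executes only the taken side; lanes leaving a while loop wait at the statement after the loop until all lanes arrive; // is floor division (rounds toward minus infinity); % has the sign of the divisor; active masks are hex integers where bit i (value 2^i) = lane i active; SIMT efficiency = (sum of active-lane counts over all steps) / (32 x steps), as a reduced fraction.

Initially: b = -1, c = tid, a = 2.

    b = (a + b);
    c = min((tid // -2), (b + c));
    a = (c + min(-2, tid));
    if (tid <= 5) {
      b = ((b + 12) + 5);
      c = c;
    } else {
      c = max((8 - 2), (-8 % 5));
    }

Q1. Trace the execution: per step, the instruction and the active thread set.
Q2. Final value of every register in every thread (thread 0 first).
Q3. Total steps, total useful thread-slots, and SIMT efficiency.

step 0: b <- (a + b)                 0xffffffff
step 1: c <- min((tid // -2), (b + c)) 0xffffffff
step 2: a <- (c + min(-2, tid))      0xffffffff
step 3: eval (tid <= 5)              0xffffffff
step 4: b <- ((b + 12) + 5)          0x0000003f
step 5: c <- c                       0x0000003f
step 6: c <- max((8 - 2), (-8 % 5))  0xffffffc0

Answer: 7 steps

b: 18,18,18,18,18,18,1,1,1,1,1,1,1,1,1,1,1,1,1,1,1,1,1,1,1,1,1,1,1,1,1,1
c: 0,-1,-1,-2,-2,-3,6,6,6,6,6,6,6,6,6,6,6,6,6,6,6,6,6,6,6,6,6,6,6,6,6,6
a: -2,-3,-3,-4,-4,-5,-5,-6,-6,-7,-7,-8,-8,-9,-9,-10,-10,-11,-11,-12,-12,-13,-13,-14,-14,-15,-15,-16,-16,-17,-17,-18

steps = 7; useful = 166; efficiency = 166/224 = 83/112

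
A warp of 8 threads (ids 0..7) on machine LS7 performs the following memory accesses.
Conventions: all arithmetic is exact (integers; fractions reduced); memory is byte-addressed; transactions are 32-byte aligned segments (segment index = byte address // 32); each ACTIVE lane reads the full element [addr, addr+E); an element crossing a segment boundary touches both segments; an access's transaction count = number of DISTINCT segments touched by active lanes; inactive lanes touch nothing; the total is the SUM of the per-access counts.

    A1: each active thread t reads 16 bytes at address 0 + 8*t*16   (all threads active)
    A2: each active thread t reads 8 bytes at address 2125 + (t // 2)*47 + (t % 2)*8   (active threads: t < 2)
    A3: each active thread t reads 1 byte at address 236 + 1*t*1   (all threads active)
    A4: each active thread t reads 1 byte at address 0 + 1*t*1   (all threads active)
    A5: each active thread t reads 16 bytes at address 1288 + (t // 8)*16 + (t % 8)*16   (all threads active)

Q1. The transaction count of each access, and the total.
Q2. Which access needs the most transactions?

A1: 8 transactions
A2: 1 transaction
A3: 1 transaction
A4: 1 transaction
A5: 5 transactions

Answer: 8,1,1,1,5; total 16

Answer: A1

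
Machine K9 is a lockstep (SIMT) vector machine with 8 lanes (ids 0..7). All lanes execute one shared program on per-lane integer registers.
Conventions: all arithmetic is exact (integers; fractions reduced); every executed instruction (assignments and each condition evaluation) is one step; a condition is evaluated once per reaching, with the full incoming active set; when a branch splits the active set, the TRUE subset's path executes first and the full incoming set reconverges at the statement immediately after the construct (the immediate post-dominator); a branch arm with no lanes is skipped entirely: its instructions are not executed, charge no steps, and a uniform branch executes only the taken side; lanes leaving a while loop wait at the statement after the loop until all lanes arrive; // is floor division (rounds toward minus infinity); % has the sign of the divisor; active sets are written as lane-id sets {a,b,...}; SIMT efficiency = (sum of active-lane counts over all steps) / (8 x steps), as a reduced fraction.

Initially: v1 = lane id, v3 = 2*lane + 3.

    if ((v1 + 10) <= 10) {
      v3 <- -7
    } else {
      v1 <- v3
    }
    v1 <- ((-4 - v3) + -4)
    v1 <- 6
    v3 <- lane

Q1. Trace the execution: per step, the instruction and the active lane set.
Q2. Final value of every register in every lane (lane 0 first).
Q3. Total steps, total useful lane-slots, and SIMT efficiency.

step 0: eval ((v1 + 10) <= 10)       {0,1,2,3,4,5,6,7}
step 1: v3 <- -7                     {0}
step 2: v1 <- v3                     {1,2,3,4,5,6,7}
step 3: v1 <- ((-4 - v3) + -4)       {0,1,2,3,4,5,6,7}
step 4: v1 <- 6                      {0,1,2,3,4,5,6,7}
step 5: v3 <- lane                   {0,1,2,3,4,5,6,7}

Answer: 6 steps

v1: 6,6,6,6,6,6,6,6
v3: 0,1,2,3,4,5,6,7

steps = 6; useful = 40; efficiency = 40/48 = 5/6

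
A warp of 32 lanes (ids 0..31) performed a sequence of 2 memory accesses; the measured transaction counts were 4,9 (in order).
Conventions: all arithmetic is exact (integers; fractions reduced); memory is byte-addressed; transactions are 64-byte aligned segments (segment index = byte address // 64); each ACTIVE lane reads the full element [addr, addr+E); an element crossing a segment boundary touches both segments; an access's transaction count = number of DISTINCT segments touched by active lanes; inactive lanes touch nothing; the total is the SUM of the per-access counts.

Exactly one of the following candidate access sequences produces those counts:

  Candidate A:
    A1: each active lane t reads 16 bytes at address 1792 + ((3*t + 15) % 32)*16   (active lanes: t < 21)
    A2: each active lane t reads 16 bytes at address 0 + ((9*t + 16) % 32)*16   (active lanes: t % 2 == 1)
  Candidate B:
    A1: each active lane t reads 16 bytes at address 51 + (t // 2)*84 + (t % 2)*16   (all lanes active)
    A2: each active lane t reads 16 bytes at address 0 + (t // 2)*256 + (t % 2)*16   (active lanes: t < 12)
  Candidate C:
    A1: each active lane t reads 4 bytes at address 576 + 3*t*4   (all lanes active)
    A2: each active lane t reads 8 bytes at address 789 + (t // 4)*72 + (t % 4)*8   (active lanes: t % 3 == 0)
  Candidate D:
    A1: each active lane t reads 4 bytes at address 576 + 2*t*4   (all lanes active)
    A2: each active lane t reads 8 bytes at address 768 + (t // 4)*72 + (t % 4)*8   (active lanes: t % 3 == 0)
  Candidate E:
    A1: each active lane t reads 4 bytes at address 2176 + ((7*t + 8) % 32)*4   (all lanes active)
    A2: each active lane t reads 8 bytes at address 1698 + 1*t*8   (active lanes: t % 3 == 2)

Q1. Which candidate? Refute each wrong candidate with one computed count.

A: A1 gives 8 transactions, not 4
B: A1 gives 21 transactions, not 4
C: A1 gives 6 transactions, not 4
E: A1 gives 2 transactions, not 4
D: all counts match (4,9)

Answer: D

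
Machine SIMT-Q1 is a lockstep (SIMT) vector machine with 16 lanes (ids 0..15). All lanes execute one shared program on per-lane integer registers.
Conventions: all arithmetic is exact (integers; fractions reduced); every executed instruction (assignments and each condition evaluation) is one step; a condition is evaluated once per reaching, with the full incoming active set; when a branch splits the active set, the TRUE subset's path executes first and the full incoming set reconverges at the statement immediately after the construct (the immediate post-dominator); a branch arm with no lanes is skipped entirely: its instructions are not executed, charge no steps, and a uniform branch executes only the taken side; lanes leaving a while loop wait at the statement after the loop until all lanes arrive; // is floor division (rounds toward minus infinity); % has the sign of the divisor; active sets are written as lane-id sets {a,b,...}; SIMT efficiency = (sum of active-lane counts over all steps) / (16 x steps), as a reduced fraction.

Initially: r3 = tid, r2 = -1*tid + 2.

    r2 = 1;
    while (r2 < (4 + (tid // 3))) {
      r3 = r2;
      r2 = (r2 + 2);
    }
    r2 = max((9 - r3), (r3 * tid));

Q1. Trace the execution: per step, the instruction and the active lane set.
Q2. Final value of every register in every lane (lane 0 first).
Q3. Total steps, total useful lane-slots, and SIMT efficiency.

step 0: r2 <- 1                      {0,1,2,3,4,5,6,7,8,9,10,11,12,13,14,15}
step 1: eval (r2 < (4 + (tid // 3))) {0,1,2,3,4,5,6,7,8,9,10,11,12,13,14,15}
step 2: r3 <- r2                     {0,1,2,3,4,5,6,7,8,9,10,11,12,13,14,15}
step 3: r2 <- (r2 + 2)               {0,1,2,3,4,5,6,7,8,9,10,11,12,13,14,15}
step 4: eval (r2 < (4 + (tid // 3))) {0,1,2,3,4,5,6,7,8,9,10,11,12,13,14,15}
step 5: r3 <- r2                     {0,1,2,3,4,5,6,7,8,9,10,11,12,13,14,15}
step 6: r2 <- (r2 + 2)               {0,1,2,3,4,5,6,7,8,9,10,11,12,13,14,15}
step 7: eval (r2 < (4 + (tid // 3))) {0,1,2,3,4,5,6,7,8,9,10,11,12,13,14,15}
step 8: r3 <- r2                     {6,7,8,9,10,11,12,13,14,15}
step 9: r2 <- (r2 + 2)               {6,7,8,9,10,11,12,13,14,15}
step 10: eval (r2 < (4 + (tid // 3))) {6,7,8,9,10,11,12,13,14,15}
step 11: r3 <- r2                     {12,13,14,15}
step 12: r2 <- (r2 + 2)               {12,13,14,15}
step 13: eval (r2 < (4 + (tid // 3))) {12,13,14,15}
step 14: r2 <- max((9 - r3), (r3 * tid)) {0,1,2,3,4,5,6,7,8,9,10,11,12,13,14,15}

Answer: 15 steps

r3: 3,3,3,3,3,3,5,5,5,5,5,5,7,7,7,7
r2: 6,6,6,9,12,15,30,35,40,45,50,55,84,91,98,105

steps = 15; useful = 186; efficiency = 186/240 = 31/40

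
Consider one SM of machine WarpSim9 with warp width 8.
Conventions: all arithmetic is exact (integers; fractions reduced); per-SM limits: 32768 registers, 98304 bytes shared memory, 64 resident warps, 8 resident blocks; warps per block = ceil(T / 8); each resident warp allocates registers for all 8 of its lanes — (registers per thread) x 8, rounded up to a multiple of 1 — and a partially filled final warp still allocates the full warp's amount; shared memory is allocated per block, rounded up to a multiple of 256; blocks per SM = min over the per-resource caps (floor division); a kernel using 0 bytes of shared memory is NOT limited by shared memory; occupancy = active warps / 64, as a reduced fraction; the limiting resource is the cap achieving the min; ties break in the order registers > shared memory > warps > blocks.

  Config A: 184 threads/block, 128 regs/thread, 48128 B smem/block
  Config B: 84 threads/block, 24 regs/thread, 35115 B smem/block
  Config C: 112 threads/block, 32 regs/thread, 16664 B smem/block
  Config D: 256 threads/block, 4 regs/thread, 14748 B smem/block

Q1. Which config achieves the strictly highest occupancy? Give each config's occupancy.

occupancies: A 23/64, B 11/32, C 7/8, D 1

Answer: D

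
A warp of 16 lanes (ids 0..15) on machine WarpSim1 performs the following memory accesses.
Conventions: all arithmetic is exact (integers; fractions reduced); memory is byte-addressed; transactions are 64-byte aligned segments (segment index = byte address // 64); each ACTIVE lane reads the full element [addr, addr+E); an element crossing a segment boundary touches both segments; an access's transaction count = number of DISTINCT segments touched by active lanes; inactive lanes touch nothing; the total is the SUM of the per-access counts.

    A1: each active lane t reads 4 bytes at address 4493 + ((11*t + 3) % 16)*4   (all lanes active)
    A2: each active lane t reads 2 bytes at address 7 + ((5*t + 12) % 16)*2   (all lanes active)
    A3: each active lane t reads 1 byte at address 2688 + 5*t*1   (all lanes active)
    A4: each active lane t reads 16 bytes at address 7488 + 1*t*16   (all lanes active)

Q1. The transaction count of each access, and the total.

A1: 2 transactions
A2: 1 transaction
A3: 2 transactions
A4: 4 transactions

Answer: 2,1,2,4; total 9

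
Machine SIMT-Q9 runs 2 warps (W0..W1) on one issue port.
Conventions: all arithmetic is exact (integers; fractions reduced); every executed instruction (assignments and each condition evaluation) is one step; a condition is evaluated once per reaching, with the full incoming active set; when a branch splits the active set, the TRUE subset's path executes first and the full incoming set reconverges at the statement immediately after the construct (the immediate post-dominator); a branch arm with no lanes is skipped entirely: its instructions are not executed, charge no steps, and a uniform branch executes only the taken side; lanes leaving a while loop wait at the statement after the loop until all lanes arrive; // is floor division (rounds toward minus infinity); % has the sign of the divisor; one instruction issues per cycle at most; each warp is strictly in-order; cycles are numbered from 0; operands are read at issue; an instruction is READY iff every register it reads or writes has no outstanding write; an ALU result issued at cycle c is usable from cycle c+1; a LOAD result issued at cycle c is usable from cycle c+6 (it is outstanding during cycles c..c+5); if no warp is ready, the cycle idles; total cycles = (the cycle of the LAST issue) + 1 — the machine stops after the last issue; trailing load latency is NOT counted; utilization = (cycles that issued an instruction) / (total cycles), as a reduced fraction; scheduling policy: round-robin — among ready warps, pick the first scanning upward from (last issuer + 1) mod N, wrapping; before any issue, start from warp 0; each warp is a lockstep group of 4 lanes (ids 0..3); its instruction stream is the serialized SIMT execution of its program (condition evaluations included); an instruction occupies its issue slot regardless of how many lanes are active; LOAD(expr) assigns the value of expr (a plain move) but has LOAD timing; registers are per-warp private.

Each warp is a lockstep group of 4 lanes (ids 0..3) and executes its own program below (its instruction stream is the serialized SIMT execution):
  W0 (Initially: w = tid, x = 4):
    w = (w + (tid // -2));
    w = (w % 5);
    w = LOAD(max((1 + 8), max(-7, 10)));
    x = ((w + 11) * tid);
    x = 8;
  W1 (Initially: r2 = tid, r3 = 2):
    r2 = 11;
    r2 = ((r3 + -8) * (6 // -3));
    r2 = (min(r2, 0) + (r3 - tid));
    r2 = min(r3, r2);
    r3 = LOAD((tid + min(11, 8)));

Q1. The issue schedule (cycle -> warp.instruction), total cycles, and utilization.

cycle 0: W0.I0
cycle 1: W1.I0
cycle 2: W0.I1
cycle 3: W1.I1
cycle 4: W0.I2
cycle 5: W1.I2
cycle 6: W1.I3
cycle 7: W1.I4
cycle 8: idle
cycle 9: idle
cycle 10: W0.I3
cycle 11: W0.I4

Answer: 12 cycles, utilization 5/6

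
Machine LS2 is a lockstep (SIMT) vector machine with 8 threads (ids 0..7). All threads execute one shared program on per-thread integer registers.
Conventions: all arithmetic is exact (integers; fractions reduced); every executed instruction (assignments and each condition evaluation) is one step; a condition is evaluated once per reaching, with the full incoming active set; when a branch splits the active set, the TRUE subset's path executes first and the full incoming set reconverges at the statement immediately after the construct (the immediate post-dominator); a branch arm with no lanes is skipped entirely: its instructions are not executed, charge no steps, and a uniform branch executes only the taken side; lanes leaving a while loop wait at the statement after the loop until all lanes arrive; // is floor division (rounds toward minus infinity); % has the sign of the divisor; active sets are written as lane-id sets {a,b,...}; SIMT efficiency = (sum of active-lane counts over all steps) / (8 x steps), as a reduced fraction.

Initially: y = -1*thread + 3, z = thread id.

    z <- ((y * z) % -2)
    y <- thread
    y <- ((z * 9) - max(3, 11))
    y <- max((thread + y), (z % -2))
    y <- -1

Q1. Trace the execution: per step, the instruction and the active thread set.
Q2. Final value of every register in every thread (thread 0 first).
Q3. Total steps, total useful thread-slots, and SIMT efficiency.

step 0: z <- ((y * z) % -2)          {0,1,2,3,4,5,6,7}
step 1: y <- thread                  {0,1,2,3,4,5,6,7}
step 2: y <- ((z * 9) - max(3, 11))  {0,1,2,3,4,5,6,7}
step 3: y <- max((thread + y), (z % -2)) {0,1,2,3,4,5,6,7}
step 4: y <- -1                      {0,1,2,3,4,5,6,7}

Answer: 5 steps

y: -1,-1,-1,-1,-1,-1,-1,-1
z: 0,0,0,0,0,0,0,0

steps = 5; useful = 40; efficiency = 40/40 = 1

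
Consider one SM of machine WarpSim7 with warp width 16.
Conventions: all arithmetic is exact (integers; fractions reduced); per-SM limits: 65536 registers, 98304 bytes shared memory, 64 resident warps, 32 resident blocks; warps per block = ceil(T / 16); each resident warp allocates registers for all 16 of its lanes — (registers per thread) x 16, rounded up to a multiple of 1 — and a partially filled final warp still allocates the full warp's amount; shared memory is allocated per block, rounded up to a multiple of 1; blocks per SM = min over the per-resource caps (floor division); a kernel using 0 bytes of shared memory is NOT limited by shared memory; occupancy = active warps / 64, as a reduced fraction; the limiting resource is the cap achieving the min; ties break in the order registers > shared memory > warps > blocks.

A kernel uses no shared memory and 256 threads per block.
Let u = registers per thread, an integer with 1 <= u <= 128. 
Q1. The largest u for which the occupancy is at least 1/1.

Answer: u = 64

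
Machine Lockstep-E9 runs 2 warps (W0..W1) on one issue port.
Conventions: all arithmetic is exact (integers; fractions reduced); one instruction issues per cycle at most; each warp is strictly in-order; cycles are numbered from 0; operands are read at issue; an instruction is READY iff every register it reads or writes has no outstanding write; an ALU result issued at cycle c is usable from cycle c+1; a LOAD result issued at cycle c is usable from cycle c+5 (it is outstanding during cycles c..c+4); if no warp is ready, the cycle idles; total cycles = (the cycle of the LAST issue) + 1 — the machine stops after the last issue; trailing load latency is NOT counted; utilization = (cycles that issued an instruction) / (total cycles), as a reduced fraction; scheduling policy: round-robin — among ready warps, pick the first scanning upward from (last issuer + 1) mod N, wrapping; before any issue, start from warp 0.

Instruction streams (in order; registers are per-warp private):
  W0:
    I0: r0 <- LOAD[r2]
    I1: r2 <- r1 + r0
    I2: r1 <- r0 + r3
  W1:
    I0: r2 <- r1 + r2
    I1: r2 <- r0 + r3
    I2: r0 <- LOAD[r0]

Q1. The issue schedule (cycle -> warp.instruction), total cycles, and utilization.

cycle 0: W0.I0
cycle 1: W1.I0
cycle 2: W1.I1
cycle 3: W1.I2
cycle 4: idle
cycle 5: W0.I1
cycle 6: W0.I2

Answer: 7 cycles, utilization 6/7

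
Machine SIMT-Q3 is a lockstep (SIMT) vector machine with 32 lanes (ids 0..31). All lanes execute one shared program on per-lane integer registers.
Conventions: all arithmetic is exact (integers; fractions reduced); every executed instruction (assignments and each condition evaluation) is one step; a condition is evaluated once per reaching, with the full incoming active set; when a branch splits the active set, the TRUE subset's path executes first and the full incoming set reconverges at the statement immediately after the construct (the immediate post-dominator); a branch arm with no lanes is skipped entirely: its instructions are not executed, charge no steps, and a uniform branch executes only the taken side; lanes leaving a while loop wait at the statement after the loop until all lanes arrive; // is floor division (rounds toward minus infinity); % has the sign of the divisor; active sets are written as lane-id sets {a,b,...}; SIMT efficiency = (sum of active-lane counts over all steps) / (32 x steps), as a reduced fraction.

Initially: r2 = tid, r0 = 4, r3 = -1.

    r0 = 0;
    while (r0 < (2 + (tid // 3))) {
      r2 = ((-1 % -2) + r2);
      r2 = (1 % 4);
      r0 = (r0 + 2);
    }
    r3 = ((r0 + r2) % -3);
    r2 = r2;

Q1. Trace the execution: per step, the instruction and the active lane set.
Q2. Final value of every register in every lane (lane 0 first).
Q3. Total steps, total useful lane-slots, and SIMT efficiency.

step 0: r0 <- 0                      {0,1,2,3,4,5,6,7,8,9,10,11,12,13,14,15,16,17,18,19,20,21,22,23,24,25,26,27,28,29,30,31}
step 1: eval (r0 < (2 + (tid // 3))) {0,1,2,3,4,5,6,7,8,9,10,11,12,13,14,15,16,17,18,19,20,21,22,23,24,25,26,27,28,29,30,31}
step 2: r2 <- ((-1 % -2) + r2)       {0,1,2,3,4,5,6,7,8,9,10,11,12,13,14,15,16,17,18,19,20,21,22,23,24,25,26,27,28,29,30,31}
step 3: r2 <- (1 % 4)                {0,1,2,3,4,5,6,7,8,9,10,11,12,13,14,15,16,17,18,19,20,21,22,23,24,25,26,27,28,29,30,31}
step 4: r0 <- (r0 + 2)               {0,1,2,3,4,5,6,7,8,9,10,11,12,13,14,15,16,17,18,19,20,21,22,23,24,25,26,27,28,29,30,31}
step 5: eval (r0 < (2 + (tid // 3))) {0,1,2,3,4,5,6,7,8,9,10,11,12,13,14,15,16,17,18,19,20,21,22,23,24,25,26,27,28,29,30,31}
step 6: r2 <- ((-1 % -2) + r2)       {3,4,5,6,7,8,9,10,11,12,13,14,15,16,17,18,19,20,21,22,23,24,25,26,27,28,29,30,31}
step 7: r2 <- (1 % 4)                {3,4,5,6,7,8,9,10,11,12,13,14,15,16,17,18,19,20,21,22,23,24,25,26,27,28,29,30,31}
step 8: r0 <- (r0 + 2)               {3,4,5,6,7,8,9,10,11,12,13,14,15,16,17,18,19,20,21,22,23,24,25,26,27,28,29,30,31}
step 9: eval (r0 < (2 + (tid // 3))) {3,4,5,6,7,8,9,10,11,12,13,14,15,16,17,18,19,20,21,22,23,24,25,26,27,28,29,30,31}
step 10: r2 <- ((-1 % -2) + r2)       {9,10,11,12,13,14,15,16,17,18,19,20,21,22,23,24,25,26,27,28,29,30,31}
step 11: r2 <- (1 % 4)                {9,10,11,12,13,14,15,16,17,18,19,20,21,22,23,24,25,26,27,28,29,30,31}
step 12: r0 <- (r0 + 2)               {9,10,11,12,13,14,15,16,17,18,19,20,21,22,23,24,25,26,27,28,29,30,31}
step 13: eval (r0 < (2 + (tid // 3))) {9,10,11,12,13,14,15,16,17,18,19,20,21,22,23,24,25,26,27,28,29,30,31}
step 14: r2 <- ((-1 % -2) + r2)       {15,16,17,18,19,20,21,22,23,24,25,26,27,28,29,30,31}
step 15: r2 <- (1 % 4)                {15,16,17,18,19,20,21,22,23,24,25,26,27,28,29,30,31}
step 16: r0 <- (r0 + 2)               {15,16,17,18,19,20,21,22,23,24,25,26,27,28,29,30,31}
step 17: eval (r0 < (2 + (tid // 3))) {15,16,17,18,19,20,21,22,23,24,25,26,27,28,29,30,31}
step 18: r2 <- ((-1 % -2) + r2)       {21,22,23,24,25,26,27,28,29,30,31}
step 19: r2 <- (1 % 4)                {21,22,23,24,25,26,27,28,29,30,31}
step 20: r0 <- (r0 + 2)               {21,22,23,24,25,26,27,28,29,30,31}
step 21: eval (r0 < (2 + (tid // 3))) {21,22,23,24,25,26,27,28,29,30,31}
step 22: r2 <- ((-1 % -2) + r2)       {27,28,29,30,31}
step 23: r2 <- (1 % 4)                {27,28,29,30,31}
step 24: r0 <- (r0 + 2)               {27,28,29,30,31}
step 25: eval (r0 < (2 + (tid // 3))) {27,28,29,30,31}
step 26: r3 <- ((r0 + r2) % -3)       {0,1,2,3,4,5,6,7,8,9,10,11,12,13,14,15,16,17,18,19,20,21,22,23,24,25,26,27,28,29,30,31}
step 27: r2 <- r2                     {0,1,2,3,4,5,6,7,8,9,10,11,12,13,14,15,16,17,18,19,20,21,22,23,24,25,26,27,28,29,30,31}

Answer: 28 steps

r2: 1,1,1,1,1,1,1,1,1,1,1,1,1,1,1,1,1,1,1,1,1,1,1,1,1,1,1,1,1,1,1,1
r0: 2,2,2,4,4,4,4,4,4,6,6,6,6,6,6,8,8,8,8,8,8,10,10,10,10,10,10,12,12,12,12,12
r3: 0,0,0,-1,-1,-1,-1,-1,-1,-2,-2,-2,-2,-2,-2,0,0,0,0,0,0,-1,-1,-1,-1,-1,-1,-2,-2,-2,-2,-2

steps = 28; useful = 596; efficiency = 596/896 = 149/224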